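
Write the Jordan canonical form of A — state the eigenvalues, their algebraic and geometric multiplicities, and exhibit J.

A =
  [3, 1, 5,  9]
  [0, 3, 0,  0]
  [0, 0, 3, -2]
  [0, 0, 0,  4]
J_2(3) ⊕ J_1(3) ⊕ J_1(4)

The characteristic polynomial is
  det(x·I − A) = x^4 - 13*x^3 + 63*x^2 - 135*x + 108 = (x - 4)*(x - 3)^3

Eigenvalues and multiplicities (the geometric multiplicity of λ is n − rank(A − λI), which equals the number of Jordan blocks for λ):
  λ = 3: algebraic multiplicity = 3, geometric multiplicity = 2
  λ = 4: algebraic multiplicity = 1, geometric multiplicity = 1

Determining the block sizes for each eigenvalue:
  λ = 3: 2 blocks summing to 3 forces exactly one block of size 2 and the rest size 1 → block sizes [2, 1]
  λ = 4: one block (gm = 1), so the single block has size am = 1 → block sizes [1]

Assembling the blocks gives a Jordan form
J =
  [3, 1, 0, 0]
  [0, 3, 0, 0]
  [0, 0, 3, 0]
  [0, 0, 0, 4]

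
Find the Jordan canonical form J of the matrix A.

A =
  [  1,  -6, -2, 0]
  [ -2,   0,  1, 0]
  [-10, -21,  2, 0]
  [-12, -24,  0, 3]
J_1(-3) ⊕ J_2(3) ⊕ J_1(3)

The characteristic polynomial is
  det(x·I − A) = x^4 - 6*x^3 + 54*x - 81 = (x - 3)^3*(x + 3)

Eigenvalues and multiplicities (the geometric multiplicity of λ is n − rank(A − λI), which equals the number of Jordan blocks for λ):
  λ = -3: algebraic multiplicity = 1, geometric multiplicity = 1
  λ = 3: algebraic multiplicity = 3, geometric multiplicity = 2

Determining the block sizes for each eigenvalue:
  λ = -3: one block (gm = 1), so the single block has size am = 1 → block sizes [1]
  λ = 3: 2 blocks summing to 3 forces exactly one block of size 2 and the rest size 1 → block sizes [2, 1]

Assembling the blocks gives a Jordan form
J =
  [-3, 0, 0, 0]
  [ 0, 3, 1, 0]
  [ 0, 0, 3, 0]
  [ 0, 0, 0, 3]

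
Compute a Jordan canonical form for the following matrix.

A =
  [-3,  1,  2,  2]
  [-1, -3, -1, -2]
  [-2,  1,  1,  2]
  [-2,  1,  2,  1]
J_3(-1) ⊕ J_1(-1)

The characteristic polynomial is
  det(x·I − A) = x^4 + 4*x^3 + 6*x^2 + 4*x + 1 = (x + 1)^4

Eigenvalues and multiplicities (the geometric multiplicity of λ is n − rank(A − λI), which equals the number of Jordan blocks for λ):
  λ = -1: algebraic multiplicity = 4, geometric multiplicity = 2

Determining the block sizes for each eigenvalue:
  λ = -1: with am = 4 and gm = 2, the partition is not yet determined (e.g. several partitions of 4 into 2 parts exist). Let N = A − (-1)·I. Computing rank(N^1) = 2, rank(N^2) = 1, rank(N^3) = 0; the number of blocks of size ≥ j is rank(N^{j−1}) − rank(N^j), giving [2, 1, 1]. So we have 1 block(s) of size 3, 1 block(s) of size 1 → block sizes [3, 1]

Assembling the blocks gives a Jordan form
J =
  [-1,  1,  0,  0]
  [ 0, -1,  1,  0]
  [ 0,  0, -1,  0]
  [ 0,  0,  0, -1]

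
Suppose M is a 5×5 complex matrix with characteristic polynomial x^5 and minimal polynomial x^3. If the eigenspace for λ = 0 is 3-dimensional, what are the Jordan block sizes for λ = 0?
Block sizes for λ = 0: [3, 1, 1]

Step 1 — from the characteristic polynomial, algebraic multiplicity of λ = 0 is 5. From dim ker(M − (0)·I) = 3, there are exactly 3 Jordan blocks for λ = 0.
Step 2 — from the minimal polynomial, the factor (x − 0)^3 tells us the largest block for λ = 0 has size 3.
Step 3 — with total size 5, 3 blocks, and largest block 3, the block sizes (in nonincreasing order) are [3, 1, 1].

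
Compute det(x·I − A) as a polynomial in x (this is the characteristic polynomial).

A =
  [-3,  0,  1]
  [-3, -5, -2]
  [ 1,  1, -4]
x^3 + 12*x^2 + 48*x + 64

Expanding det(x·I − A) (e.g. by cofactor expansion or by noting that A is similar to its Jordan form J, which has the same characteristic polynomial as A) gives
  χ_A(x) = x^3 + 12*x^2 + 48*x + 64
which factors as (x + 4)^3. The eigenvalues (with algebraic multiplicities) are λ = -4 with multiplicity 3.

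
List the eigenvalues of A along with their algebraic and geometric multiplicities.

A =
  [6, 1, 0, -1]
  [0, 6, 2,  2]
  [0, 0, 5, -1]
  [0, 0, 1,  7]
λ = 6: alg = 4, geom = 2

Step 1 — factor the characteristic polynomial to read off the algebraic multiplicities:
  χ_A(x) = (x - 6)^4

Step 2 — compute geometric multiplicities via the rank-nullity identity g(λ) = n − rank(A − λI):
  rank(A − (6)·I) = 2, so dim ker(A − (6)·I) = n − 2 = 2

Summary:
  λ = 6: algebraic multiplicity = 4, geometric multiplicity = 2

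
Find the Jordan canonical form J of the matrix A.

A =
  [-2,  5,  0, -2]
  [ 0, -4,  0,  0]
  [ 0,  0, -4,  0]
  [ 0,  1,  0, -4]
J_2(-4) ⊕ J_1(-4) ⊕ J_1(-2)

The characteristic polynomial is
  det(x·I − A) = x^4 + 14*x^3 + 72*x^2 + 160*x + 128 = (x + 2)*(x + 4)^3

Eigenvalues and multiplicities (the geometric multiplicity of λ is n − rank(A − λI), which equals the number of Jordan blocks for λ):
  λ = -4: algebraic multiplicity = 3, geometric multiplicity = 2
  λ = -2: algebraic multiplicity = 1, geometric multiplicity = 1

Determining the block sizes for each eigenvalue:
  λ = -4: 2 blocks summing to 3 forces exactly one block of size 2 and the rest size 1 → block sizes [2, 1]
  λ = -2: one block (gm = 1), so the single block has size am = 1 → block sizes [1]

Assembling the blocks gives a Jordan form
J =
  [-4,  1,  0,  0]
  [ 0, -4,  0,  0]
  [ 0,  0, -4,  0]
  [ 0,  0,  0, -2]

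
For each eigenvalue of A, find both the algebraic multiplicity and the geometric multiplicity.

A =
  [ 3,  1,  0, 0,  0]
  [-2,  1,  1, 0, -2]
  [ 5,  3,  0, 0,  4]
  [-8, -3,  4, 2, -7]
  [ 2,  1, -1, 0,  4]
λ = 2: alg = 5, geom = 2

Step 1 — factor the characteristic polynomial to read off the algebraic multiplicities:
  χ_A(x) = (x - 2)^5

Step 2 — compute geometric multiplicities via the rank-nullity identity g(λ) = n − rank(A − λI):
  rank(A − (2)·I) = 3, so dim ker(A − (2)·I) = n − 3 = 2

Summary:
  λ = 2: algebraic multiplicity = 5, geometric multiplicity = 2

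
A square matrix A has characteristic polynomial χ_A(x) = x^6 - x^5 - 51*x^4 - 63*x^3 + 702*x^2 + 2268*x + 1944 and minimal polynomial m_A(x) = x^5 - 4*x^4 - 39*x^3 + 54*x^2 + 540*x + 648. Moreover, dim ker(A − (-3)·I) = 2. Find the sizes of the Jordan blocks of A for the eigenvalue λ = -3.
Block sizes for λ = -3: [2, 1]

Step 1 — from the characteristic polynomial, algebraic multiplicity of λ = -3 is 3. From dim ker(A − (-3)·I) = 2, there are exactly 2 Jordan blocks for λ = -3.
Step 2 — from the minimal polynomial, the factor (x + 3)^2 tells us the largest block for λ = -3 has size 2.
Step 3 — with total size 3, 2 blocks, and largest block 2, the block sizes (in nonincreasing order) are [2, 1].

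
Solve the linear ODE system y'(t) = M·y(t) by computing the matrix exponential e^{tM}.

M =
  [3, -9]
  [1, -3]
e^{tM} =
  [3*t + 1, -9*t]
  [t, 1 - 3*t]

Strategy: write M = P · J · P⁻¹ where J is a Jordan canonical form, so e^{tM} = P · e^{tJ} · P⁻¹, and e^{tJ} can be computed block-by-block.

M has Jordan form
J =
  [0, 1]
  [0, 0]
(up to reordering of blocks).

Per-block formulas:
  For a 2×2 Jordan block J_2(0): exp(t · J_2(0)) = e^(0t)·(I + t·N), where N is the 2×2 nilpotent shift.

After assembling e^{tJ} and conjugating by P, we get:

e^{tM} =
  [3*t + 1, -9*t]
  [t, 1 - 3*t]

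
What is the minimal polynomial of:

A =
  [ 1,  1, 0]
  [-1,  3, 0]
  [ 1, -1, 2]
x^2 - 4*x + 4

The characteristic polynomial is χ_A(x) = (x - 2)^3, so the eigenvalues are known. The minimal polynomial is
  m_A(x) = Π_λ (x − λ)^{k_λ}
where k_λ is the size of the *largest* Jordan block for λ (equivalently, the smallest k with (A − λI)^k v = 0 for every generalised eigenvector v of λ).

  λ = 2: largest Jordan block has size 2, contributing (x − 2)^2

So m_A(x) = (x - 2)^2 = x^2 - 4*x + 4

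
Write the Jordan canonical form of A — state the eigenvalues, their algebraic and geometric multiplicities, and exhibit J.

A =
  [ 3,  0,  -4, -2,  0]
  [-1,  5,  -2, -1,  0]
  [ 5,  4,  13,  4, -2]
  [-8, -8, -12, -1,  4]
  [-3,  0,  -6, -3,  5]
J_2(5) ⊕ J_2(5) ⊕ J_1(5)

The characteristic polynomial is
  det(x·I − A) = x^5 - 25*x^4 + 250*x^3 - 1250*x^2 + 3125*x - 3125 = (x - 5)^5

Eigenvalues and multiplicities (the geometric multiplicity of λ is n − rank(A − λI), which equals the number of Jordan blocks for λ):
  λ = 5: algebraic multiplicity = 5, geometric multiplicity = 3

Determining the block sizes for each eigenvalue:
  λ = 5: with am = 5 and gm = 3, the partition is not yet determined (e.g. several partitions of 5 into 3 parts exist). Let N = A − (5)·I. Computing rank(N^1) = 2, rank(N^2) = 0; the number of blocks of size ≥ j is rank(N^{j−1}) − rank(N^j), giving [3, 2]. So we have 2 block(s) of size 2, 1 block(s) of size 1 → block sizes [2, 2, 1]

Assembling the blocks gives a Jordan form
J =
  [5, 1, 0, 0, 0]
  [0, 5, 0, 0, 0]
  [0, 0, 5, 1, 0]
  [0, 0, 0, 5, 0]
  [0, 0, 0, 0, 5]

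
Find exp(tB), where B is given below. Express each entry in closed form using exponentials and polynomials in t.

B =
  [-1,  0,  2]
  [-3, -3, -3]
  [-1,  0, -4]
e^{tB} =
  [2*exp(-2*t) - exp(-3*t), 0, 2*exp(-2*t) - 2*exp(-3*t)]
  [-3*exp(-2*t) + 3*exp(-3*t), exp(-3*t), -3*exp(-2*t) + 3*exp(-3*t)]
  [-exp(-2*t) + exp(-3*t), 0, -exp(-2*t) + 2*exp(-3*t)]

Strategy: write B = P · J · P⁻¹ where J is a Jordan canonical form, so e^{tB} = P · e^{tJ} · P⁻¹, and e^{tJ} can be computed block-by-block.

B has Jordan form
J =
  [-3,  0,  0]
  [ 0, -3,  0]
  [ 0,  0, -2]
(up to reordering of blocks).

Per-block formulas:
  For a 1×1 block at λ = -3: exp(t · [-3]) = [e^(-3t)].
  For a 1×1 block at λ = -2: exp(t · [-2]) = [e^(-2t)].

After assembling e^{tJ} and conjugating by P, we get:

e^{tB} =
  [2*exp(-2*t) - exp(-3*t), 0, 2*exp(-2*t) - 2*exp(-3*t)]
  [-3*exp(-2*t) + 3*exp(-3*t), exp(-3*t), -3*exp(-2*t) + 3*exp(-3*t)]
  [-exp(-2*t) + exp(-3*t), 0, -exp(-2*t) + 2*exp(-3*t)]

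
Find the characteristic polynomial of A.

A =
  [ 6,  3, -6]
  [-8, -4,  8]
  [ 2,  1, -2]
x^3

Expanding det(x·I − A) (e.g. by cofactor expansion or by noting that A is similar to its Jordan form J, which has the same characteristic polynomial as A) gives
  χ_A(x) = x^3
which factors as x^3. The eigenvalues (with algebraic multiplicities) are λ = 0 with multiplicity 3.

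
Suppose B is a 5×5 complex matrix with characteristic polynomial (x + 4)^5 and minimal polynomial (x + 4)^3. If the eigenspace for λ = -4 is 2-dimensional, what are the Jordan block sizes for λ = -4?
Block sizes for λ = -4: [3, 2]

Step 1 — from the characteristic polynomial, algebraic multiplicity of λ = -4 is 5. From dim ker(B − (-4)·I) = 2, there are exactly 2 Jordan blocks for λ = -4.
Step 2 — from the minimal polynomial, the factor (x + 4)^3 tells us the largest block for λ = -4 has size 3.
Step 3 — with total size 5, 2 blocks, and largest block 3, the block sizes (in nonincreasing order) are [3, 2].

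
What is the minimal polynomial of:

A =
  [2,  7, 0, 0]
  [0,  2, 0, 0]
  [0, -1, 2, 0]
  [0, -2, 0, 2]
x^2 - 4*x + 4

The characteristic polynomial is χ_A(x) = (x - 2)^4, so the eigenvalues are known. The minimal polynomial is
  m_A(x) = Π_λ (x − λ)^{k_λ}
where k_λ is the size of the *largest* Jordan block for λ (equivalently, the smallest k with (A − λI)^k v = 0 for every generalised eigenvector v of λ).

  λ = 2: largest Jordan block has size 2, contributing (x − 2)^2

So m_A(x) = (x - 2)^2 = x^2 - 4*x + 4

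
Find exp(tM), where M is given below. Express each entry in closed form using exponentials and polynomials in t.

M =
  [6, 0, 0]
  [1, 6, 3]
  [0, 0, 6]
e^{tM} =
  [exp(6*t), 0, 0]
  [t*exp(6*t), exp(6*t), 3*t*exp(6*t)]
  [0, 0, exp(6*t)]

Strategy: write M = P · J · P⁻¹ where J is a Jordan canonical form, so e^{tM} = P · e^{tJ} · P⁻¹, and e^{tJ} can be computed block-by-block.

M has Jordan form
J =
  [6, 1, 0]
  [0, 6, 0]
  [0, 0, 6]
(up to reordering of blocks).

Per-block formulas:
  For a 1×1 block at λ = 6: exp(t · [6]) = [e^(6t)].
  For a 2×2 Jordan block J_2(6): exp(t · J_2(6)) = e^(6t)·(I + t·N), where N is the 2×2 nilpotent shift.

After assembling e^{tJ} and conjugating by P, we get:

e^{tM} =
  [exp(6*t), 0, 0]
  [t*exp(6*t), exp(6*t), 3*t*exp(6*t)]
  [0, 0, exp(6*t)]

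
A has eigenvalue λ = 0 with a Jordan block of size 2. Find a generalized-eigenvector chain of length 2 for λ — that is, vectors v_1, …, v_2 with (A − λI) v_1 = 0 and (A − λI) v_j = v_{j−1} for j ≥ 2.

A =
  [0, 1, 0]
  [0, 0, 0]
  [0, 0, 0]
A Jordan chain for λ = 0 of length 2:
v_1 = (1, 0, 0)ᵀ
v_2 = (0, 1, 0)ᵀ

Let N = A − (0)·I. We want v_2 with N^2 v_2 = 0 but N^1 v_2 ≠ 0; then v_{j-1} := N · v_j for j = 2, …, 2.

Pick v_2 = (0, 1, 0)ᵀ.
Then v_1 = N · v_2 = (1, 0, 0)ᵀ.

Sanity check: (A − (0)·I) v_1 = (0, 0, 0)ᵀ = 0. ✓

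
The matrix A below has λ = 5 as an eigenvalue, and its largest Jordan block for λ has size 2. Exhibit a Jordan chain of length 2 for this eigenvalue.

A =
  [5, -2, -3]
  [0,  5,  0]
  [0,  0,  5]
A Jordan chain for λ = 5 of length 2:
v_1 = (-2, 0, 0)ᵀ
v_2 = (0, 1, 0)ᵀ

Let N = A − (5)·I. We want v_2 with N^2 v_2 = 0 but N^1 v_2 ≠ 0; then v_{j-1} := N · v_j for j = 2, …, 2.

Pick v_2 = (0, 1, 0)ᵀ.
Then v_1 = N · v_2 = (-2, 0, 0)ᵀ.

Sanity check: (A − (5)·I) v_1 = (0, 0, 0)ᵀ = 0. ✓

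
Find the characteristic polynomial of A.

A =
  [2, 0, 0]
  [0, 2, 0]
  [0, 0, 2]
x^3 - 6*x^2 + 12*x - 8

Expanding det(x·I − A) (e.g. by cofactor expansion or by noting that A is similar to its Jordan form J, which has the same characteristic polynomial as A) gives
  χ_A(x) = x^3 - 6*x^2 + 12*x - 8
which factors as (x - 2)^3. The eigenvalues (with algebraic multiplicities) are λ = 2 with multiplicity 3.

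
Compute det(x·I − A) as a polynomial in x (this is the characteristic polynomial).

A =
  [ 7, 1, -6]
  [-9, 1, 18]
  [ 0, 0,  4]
x^3 - 12*x^2 + 48*x - 64

Expanding det(x·I − A) (e.g. by cofactor expansion or by noting that A is similar to its Jordan form J, which has the same characteristic polynomial as A) gives
  χ_A(x) = x^3 - 12*x^2 + 48*x - 64
which factors as (x - 4)^3. The eigenvalues (with algebraic multiplicities) are λ = 4 with multiplicity 3.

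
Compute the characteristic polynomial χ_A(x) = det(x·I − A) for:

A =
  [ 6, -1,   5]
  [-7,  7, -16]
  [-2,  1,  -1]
x^3 - 12*x^2 + 48*x - 64

Expanding det(x·I − A) (e.g. by cofactor expansion or by noting that A is similar to its Jordan form J, which has the same characteristic polynomial as A) gives
  χ_A(x) = x^3 - 12*x^2 + 48*x - 64
which factors as (x - 4)^3. The eigenvalues (with algebraic multiplicities) are λ = 4 with multiplicity 3.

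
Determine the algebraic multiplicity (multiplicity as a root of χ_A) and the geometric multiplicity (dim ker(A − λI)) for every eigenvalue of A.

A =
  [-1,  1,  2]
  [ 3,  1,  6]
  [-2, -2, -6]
λ = -2: alg = 3, geom = 2

Step 1 — factor the characteristic polynomial to read off the algebraic multiplicities:
  χ_A(x) = (x + 2)^3

Step 2 — compute geometric multiplicities via the rank-nullity identity g(λ) = n − rank(A − λI):
  rank(A − (-2)·I) = 1, so dim ker(A − (-2)·I) = n − 1 = 2

Summary:
  λ = -2: algebraic multiplicity = 3, geometric multiplicity = 2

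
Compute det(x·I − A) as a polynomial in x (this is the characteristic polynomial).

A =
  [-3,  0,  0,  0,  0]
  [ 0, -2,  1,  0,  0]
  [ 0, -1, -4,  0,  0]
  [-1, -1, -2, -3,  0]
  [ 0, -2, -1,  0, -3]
x^5 + 15*x^4 + 90*x^3 + 270*x^2 + 405*x + 243

Expanding det(x·I − A) (e.g. by cofactor expansion or by noting that A is similar to its Jordan form J, which has the same characteristic polynomial as A) gives
  χ_A(x) = x^5 + 15*x^4 + 90*x^3 + 270*x^2 + 405*x + 243
which factors as (x + 3)^5. The eigenvalues (with algebraic multiplicities) are λ = -3 with multiplicity 5.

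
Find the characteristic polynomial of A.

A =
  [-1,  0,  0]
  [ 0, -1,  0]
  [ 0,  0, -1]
x^3 + 3*x^2 + 3*x + 1

Expanding det(x·I − A) (e.g. by cofactor expansion or by noting that A is similar to its Jordan form J, which has the same characteristic polynomial as A) gives
  χ_A(x) = x^3 + 3*x^2 + 3*x + 1
which factors as (x + 1)^3. The eigenvalues (with algebraic multiplicities) are λ = -1 with multiplicity 3.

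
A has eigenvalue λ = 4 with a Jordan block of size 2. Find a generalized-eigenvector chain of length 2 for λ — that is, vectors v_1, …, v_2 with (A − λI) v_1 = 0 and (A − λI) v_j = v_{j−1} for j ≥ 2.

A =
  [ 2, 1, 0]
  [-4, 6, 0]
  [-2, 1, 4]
A Jordan chain for λ = 4 of length 2:
v_1 = (-2, -4, -2)ᵀ
v_2 = (1, 0, 0)ᵀ

Let N = A − (4)·I. We want v_2 with N^2 v_2 = 0 but N^1 v_2 ≠ 0; then v_{j-1} := N · v_j for j = 2, …, 2.

Pick v_2 = (1, 0, 0)ᵀ.
Then v_1 = N · v_2 = (-2, -4, -2)ᵀ.

Sanity check: (A − (4)·I) v_1 = (0, 0, 0)ᵀ = 0. ✓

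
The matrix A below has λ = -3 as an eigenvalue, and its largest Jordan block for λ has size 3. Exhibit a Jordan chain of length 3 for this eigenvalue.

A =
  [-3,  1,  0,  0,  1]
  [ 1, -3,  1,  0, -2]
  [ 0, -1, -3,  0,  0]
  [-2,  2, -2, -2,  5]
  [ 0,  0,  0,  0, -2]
A Jordan chain for λ = -3 of length 3:
v_1 = (1, 0, -1, 0, 0)ᵀ
v_2 = (0, 1, 0, -2, 0)ᵀ
v_3 = (1, 0, 0, 0, 0)ᵀ

Let N = A − (-3)·I. We want v_3 with N^3 v_3 = 0 but N^2 v_3 ≠ 0; then v_{j-1} := N · v_j for j = 3, …, 2.

Pick v_3 = (1, 0, 0, 0, 0)ᵀ.
Then v_2 = N · v_3 = (0, 1, 0, -2, 0)ᵀ.
Then v_1 = N · v_2 = (1, 0, -1, 0, 0)ᵀ.

Sanity check: (A − (-3)·I) v_1 = (0, 0, 0, 0, 0)ᵀ = 0. ✓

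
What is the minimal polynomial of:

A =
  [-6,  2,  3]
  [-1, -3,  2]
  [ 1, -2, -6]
x^3 + 15*x^2 + 75*x + 125

The characteristic polynomial is χ_A(x) = (x + 5)^3, so the eigenvalues are known. The minimal polynomial is
  m_A(x) = Π_λ (x − λ)^{k_λ}
where k_λ is the size of the *largest* Jordan block for λ (equivalently, the smallest k with (A − λI)^k v = 0 for every generalised eigenvector v of λ).

  λ = -5: largest Jordan block has size 3, contributing (x + 5)^3

So m_A(x) = (x + 5)^3 = x^3 + 15*x^2 + 75*x + 125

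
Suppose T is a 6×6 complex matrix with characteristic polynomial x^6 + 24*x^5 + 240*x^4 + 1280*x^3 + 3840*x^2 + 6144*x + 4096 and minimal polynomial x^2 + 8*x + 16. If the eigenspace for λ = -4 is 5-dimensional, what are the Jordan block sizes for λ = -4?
Block sizes for λ = -4: [2, 1, 1, 1, 1]

Step 1 — from the characteristic polynomial, algebraic multiplicity of λ = -4 is 6. From dim ker(T − (-4)·I) = 5, there are exactly 5 Jordan blocks for λ = -4.
Step 2 — from the minimal polynomial, the factor (x + 4)^2 tells us the largest block for λ = -4 has size 2.
Step 3 — with total size 6, 5 blocks, and largest block 2, the block sizes (in nonincreasing order) are [2, 1, 1, 1, 1].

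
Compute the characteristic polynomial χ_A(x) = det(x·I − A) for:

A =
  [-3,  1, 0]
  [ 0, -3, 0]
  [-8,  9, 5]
x^3 + x^2 - 21*x - 45

Expanding det(x·I − A) (e.g. by cofactor expansion or by noting that A is similar to its Jordan form J, which has the same characteristic polynomial as A) gives
  χ_A(x) = x^3 + x^2 - 21*x - 45
which factors as (x - 5)*(x + 3)^2. The eigenvalues (with algebraic multiplicities) are λ = -3 with multiplicity 2, λ = 5 with multiplicity 1.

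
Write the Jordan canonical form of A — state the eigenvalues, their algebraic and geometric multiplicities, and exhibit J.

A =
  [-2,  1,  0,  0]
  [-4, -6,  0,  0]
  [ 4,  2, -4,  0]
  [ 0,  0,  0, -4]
J_2(-4) ⊕ J_1(-4) ⊕ J_1(-4)

The characteristic polynomial is
  det(x·I − A) = x^4 + 16*x^3 + 96*x^2 + 256*x + 256 = (x + 4)^4

Eigenvalues and multiplicities (the geometric multiplicity of λ is n − rank(A − λI), which equals the number of Jordan blocks for λ):
  λ = -4: algebraic multiplicity = 4, geometric multiplicity = 3

Determining the block sizes for each eigenvalue:
  λ = -4: 3 blocks summing to 4 forces exactly one block of size 2 and the rest size 1 → block sizes [2, 1, 1]

Assembling the blocks gives a Jordan form
J =
  [-4,  1,  0,  0]
  [ 0, -4,  0,  0]
  [ 0,  0, -4,  0]
  [ 0,  0,  0, -4]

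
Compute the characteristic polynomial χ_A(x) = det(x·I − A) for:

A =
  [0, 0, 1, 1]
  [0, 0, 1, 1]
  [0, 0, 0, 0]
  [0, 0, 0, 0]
x^4

Expanding det(x·I − A) (e.g. by cofactor expansion or by noting that A is similar to its Jordan form J, which has the same characteristic polynomial as A) gives
  χ_A(x) = x^4
which factors as x^4. The eigenvalues (with algebraic multiplicities) are λ = 0 with multiplicity 4.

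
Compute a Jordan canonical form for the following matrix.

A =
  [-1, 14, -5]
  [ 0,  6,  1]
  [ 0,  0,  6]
J_1(-1) ⊕ J_2(6)

The characteristic polynomial is
  det(x·I − A) = x^3 - 11*x^2 + 24*x + 36 = (x - 6)^2*(x + 1)

Eigenvalues and multiplicities (the geometric multiplicity of λ is n − rank(A − λI), which equals the number of Jordan blocks for λ):
  λ = -1: algebraic multiplicity = 1, geometric multiplicity = 1
  λ = 6: algebraic multiplicity = 2, geometric multiplicity = 1

Determining the block sizes for each eigenvalue:
  λ = -1: one block (gm = 1), so the single block has size am = 1 → block sizes [1]
  λ = 6: one block (gm = 1), so the single block has size am = 2 → block sizes [2]

Assembling the blocks gives a Jordan form
J =
  [-1, 0, 0]
  [ 0, 6, 1]
  [ 0, 0, 6]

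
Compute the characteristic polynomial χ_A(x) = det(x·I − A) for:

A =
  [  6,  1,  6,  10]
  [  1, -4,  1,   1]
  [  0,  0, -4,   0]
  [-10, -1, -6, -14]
x^4 + 16*x^3 + 96*x^2 + 256*x + 256

Expanding det(x·I − A) (e.g. by cofactor expansion or by noting that A is similar to its Jordan form J, which has the same characteristic polynomial as A) gives
  χ_A(x) = x^4 + 16*x^3 + 96*x^2 + 256*x + 256
which factors as (x + 4)^4. The eigenvalues (with algebraic multiplicities) are λ = -4 with multiplicity 4.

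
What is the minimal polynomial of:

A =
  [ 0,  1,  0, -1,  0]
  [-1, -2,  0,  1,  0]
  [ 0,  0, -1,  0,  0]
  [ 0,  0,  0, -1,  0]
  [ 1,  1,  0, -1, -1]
x^2 + 2*x + 1

The characteristic polynomial is χ_A(x) = (x + 1)^5, so the eigenvalues are known. The minimal polynomial is
  m_A(x) = Π_λ (x − λ)^{k_λ}
where k_λ is the size of the *largest* Jordan block for λ (equivalently, the smallest k with (A − λI)^k v = 0 for every generalised eigenvector v of λ).

  λ = -1: largest Jordan block has size 2, contributing (x + 1)^2

So m_A(x) = (x + 1)^2 = x^2 + 2*x + 1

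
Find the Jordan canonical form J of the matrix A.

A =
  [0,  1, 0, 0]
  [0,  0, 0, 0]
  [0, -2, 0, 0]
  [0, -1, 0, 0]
J_2(0) ⊕ J_1(0) ⊕ J_1(0)

The characteristic polynomial is
  det(x·I − A) = x^4

Eigenvalues and multiplicities (the geometric multiplicity of λ is n − rank(A − λI), which equals the number of Jordan blocks for λ):
  λ = 0: algebraic multiplicity = 4, geometric multiplicity = 3

Determining the block sizes for each eigenvalue:
  λ = 0: 3 blocks summing to 4 forces exactly one block of size 2 and the rest size 1 → block sizes [2, 1, 1]

Assembling the blocks gives a Jordan form
J =
  [0, 1, 0, 0]
  [0, 0, 0, 0]
  [0, 0, 0, 0]
  [0, 0, 0, 0]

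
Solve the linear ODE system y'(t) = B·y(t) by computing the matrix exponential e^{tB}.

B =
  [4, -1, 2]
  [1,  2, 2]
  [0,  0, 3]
e^{tB} =
  [t*exp(3*t) + exp(3*t), -t*exp(3*t), 2*t*exp(3*t)]
  [t*exp(3*t), -t*exp(3*t) + exp(3*t), 2*t*exp(3*t)]
  [0, 0, exp(3*t)]

Strategy: write B = P · J · P⁻¹ where J is a Jordan canonical form, so e^{tB} = P · e^{tJ} · P⁻¹, and e^{tJ} can be computed block-by-block.

B has Jordan form
J =
  [3, 1, 0]
  [0, 3, 0]
  [0, 0, 3]
(up to reordering of blocks).

Per-block formulas:
  For a 2×2 Jordan block J_2(3): exp(t · J_2(3)) = e^(3t)·(I + t·N), where N is the 2×2 nilpotent shift.
  For a 1×1 block at λ = 3: exp(t · [3]) = [e^(3t)].

After assembling e^{tJ} and conjugating by P, we get:

e^{tB} =
  [t*exp(3*t) + exp(3*t), -t*exp(3*t), 2*t*exp(3*t)]
  [t*exp(3*t), -t*exp(3*t) + exp(3*t), 2*t*exp(3*t)]
  [0, 0, exp(3*t)]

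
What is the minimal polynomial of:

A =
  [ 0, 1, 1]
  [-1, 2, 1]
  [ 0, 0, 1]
x^2 - 2*x + 1

The characteristic polynomial is χ_A(x) = (x - 1)^3, so the eigenvalues are known. The minimal polynomial is
  m_A(x) = Π_λ (x − λ)^{k_λ}
where k_λ is the size of the *largest* Jordan block for λ (equivalently, the smallest k with (A − λI)^k v = 0 for every generalised eigenvector v of λ).

  λ = 1: largest Jordan block has size 2, contributing (x − 1)^2

So m_A(x) = (x - 1)^2 = x^2 - 2*x + 1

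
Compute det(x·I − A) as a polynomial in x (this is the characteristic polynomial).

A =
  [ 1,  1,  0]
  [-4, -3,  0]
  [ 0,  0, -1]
x^3 + 3*x^2 + 3*x + 1

Expanding det(x·I − A) (e.g. by cofactor expansion or by noting that A is similar to its Jordan form J, which has the same characteristic polynomial as A) gives
  χ_A(x) = x^3 + 3*x^2 + 3*x + 1
which factors as (x + 1)^3. The eigenvalues (with algebraic multiplicities) are λ = -1 with multiplicity 3.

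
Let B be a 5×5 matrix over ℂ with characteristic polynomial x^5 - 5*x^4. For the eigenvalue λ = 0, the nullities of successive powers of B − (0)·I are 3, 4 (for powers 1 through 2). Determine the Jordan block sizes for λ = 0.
Block sizes for λ = 0: [2, 1, 1]

From the dimensions of kernels of powers, the number of Jordan blocks of size at least j is d_j − d_{j−1} where d_j = dim ker(N^j) (with d_0 = 0). Computing the differences gives [3, 1].
The number of blocks of size exactly k is (#blocks of size ≥ k) − (#blocks of size ≥ k + 1), so the partition is: 2 block(s) of size 1, 1 block(s) of size 2.
In nonincreasing order the block sizes are [2, 1, 1].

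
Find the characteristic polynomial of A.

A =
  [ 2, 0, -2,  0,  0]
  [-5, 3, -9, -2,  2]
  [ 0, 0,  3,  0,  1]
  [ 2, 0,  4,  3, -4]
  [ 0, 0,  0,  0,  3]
x^5 - 14*x^4 + 78*x^3 - 216*x^2 + 297*x - 162

Expanding det(x·I − A) (e.g. by cofactor expansion or by noting that A is similar to its Jordan form J, which has the same characteristic polynomial as A) gives
  χ_A(x) = x^5 - 14*x^4 + 78*x^3 - 216*x^2 + 297*x - 162
which factors as (x - 3)^4*(x - 2). The eigenvalues (with algebraic multiplicities) are λ = 2 with multiplicity 1, λ = 3 with multiplicity 4.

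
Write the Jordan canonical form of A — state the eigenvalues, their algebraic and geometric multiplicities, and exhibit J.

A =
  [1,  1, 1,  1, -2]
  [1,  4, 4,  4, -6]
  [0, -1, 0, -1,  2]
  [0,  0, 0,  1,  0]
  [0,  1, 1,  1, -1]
J_3(1) ⊕ J_1(1) ⊕ J_1(1)

The characteristic polynomial is
  det(x·I − A) = x^5 - 5*x^4 + 10*x^3 - 10*x^2 + 5*x - 1 = (x - 1)^5

Eigenvalues and multiplicities (the geometric multiplicity of λ is n − rank(A − λI), which equals the number of Jordan blocks for λ):
  λ = 1: algebraic multiplicity = 5, geometric multiplicity = 3

Determining the block sizes for each eigenvalue:
  λ = 1: with am = 5 and gm = 3, the partition is not yet determined (e.g. several partitions of 5 into 3 parts exist). Let N = A − (1)·I. Computing rank(N^1) = 2, rank(N^2) = 1, rank(N^3) = 0; the number of blocks of size ≥ j is rank(N^{j−1}) − rank(N^j), giving [3, 1, 1]. So we have 1 block(s) of size 3, 2 block(s) of size 1 → block sizes [3, 1, 1]

Assembling the blocks gives a Jordan form
J =
  [1, 1, 0, 0, 0]
  [0, 1, 1, 0, 0]
  [0, 0, 1, 0, 0]
  [0, 0, 0, 1, 0]
  [0, 0, 0, 0, 1]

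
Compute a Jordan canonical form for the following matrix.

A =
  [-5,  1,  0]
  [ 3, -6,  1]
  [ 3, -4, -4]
J_3(-5)

The characteristic polynomial is
  det(x·I − A) = x^3 + 15*x^2 + 75*x + 125 = (x + 5)^3

Eigenvalues and multiplicities (the geometric multiplicity of λ is n − rank(A − λI), which equals the number of Jordan blocks for λ):
  λ = -5: algebraic multiplicity = 3, geometric multiplicity = 1

Determining the block sizes for each eigenvalue:
  λ = -5: one block (gm = 1), so the single block has size am = 3 → block sizes [3]

Assembling the blocks gives a Jordan form
J =
  [-5,  1,  0]
  [ 0, -5,  1]
  [ 0,  0, -5]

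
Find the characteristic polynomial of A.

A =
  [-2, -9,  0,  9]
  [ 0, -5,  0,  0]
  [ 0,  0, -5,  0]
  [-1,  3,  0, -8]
x^4 + 20*x^3 + 150*x^2 + 500*x + 625

Expanding det(x·I − A) (e.g. by cofactor expansion or by noting that A is similar to its Jordan form J, which has the same characteristic polynomial as A) gives
  χ_A(x) = x^4 + 20*x^3 + 150*x^2 + 500*x + 625
which factors as (x + 5)^4. The eigenvalues (with algebraic multiplicities) are λ = -5 with multiplicity 4.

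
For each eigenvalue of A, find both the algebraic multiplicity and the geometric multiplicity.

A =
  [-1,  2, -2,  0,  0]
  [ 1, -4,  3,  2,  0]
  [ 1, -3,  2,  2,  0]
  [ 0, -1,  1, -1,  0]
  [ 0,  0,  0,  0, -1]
λ = -1: alg = 5, geom = 3

Step 1 — factor the characteristic polynomial to read off the algebraic multiplicities:
  χ_A(x) = (x + 1)^5

Step 2 — compute geometric multiplicities via the rank-nullity identity g(λ) = n − rank(A − λI):
  rank(A − (-1)·I) = 2, so dim ker(A − (-1)·I) = n − 2 = 3

Summary:
  λ = -1: algebraic multiplicity = 5, geometric multiplicity = 3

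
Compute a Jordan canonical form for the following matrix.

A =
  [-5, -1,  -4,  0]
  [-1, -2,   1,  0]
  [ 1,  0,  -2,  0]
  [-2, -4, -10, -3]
J_3(-3) ⊕ J_1(-3)

The characteristic polynomial is
  det(x·I − A) = x^4 + 12*x^3 + 54*x^2 + 108*x + 81 = (x + 3)^4

Eigenvalues and multiplicities (the geometric multiplicity of λ is n − rank(A − λI), which equals the number of Jordan blocks for λ):
  λ = -3: algebraic multiplicity = 4, geometric multiplicity = 2

Determining the block sizes for each eigenvalue:
  λ = -3: with am = 4 and gm = 2, the partition is not yet determined (e.g. several partitions of 4 into 2 parts exist). Let N = A − (-3)·I. Computing rank(N^1) = 2, rank(N^2) = 1, rank(N^3) = 0; the number of blocks of size ≥ j is rank(N^{j−1}) − rank(N^j), giving [2, 1, 1]. So we have 1 block(s) of size 3, 1 block(s) of size 1 → block sizes [3, 1]

Assembling the blocks gives a Jordan form
J =
  [-3,  1,  0,  0]
  [ 0, -3,  1,  0]
  [ 0,  0, -3,  0]
  [ 0,  0,  0, -3]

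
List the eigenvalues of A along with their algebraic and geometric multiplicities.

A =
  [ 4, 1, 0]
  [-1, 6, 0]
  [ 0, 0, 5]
λ = 5: alg = 3, geom = 2

Step 1 — factor the characteristic polynomial to read off the algebraic multiplicities:
  χ_A(x) = (x - 5)^3

Step 2 — compute geometric multiplicities via the rank-nullity identity g(λ) = n − rank(A − λI):
  rank(A − (5)·I) = 1, so dim ker(A − (5)·I) = n − 1 = 2

Summary:
  λ = 5: algebraic multiplicity = 3, geometric multiplicity = 2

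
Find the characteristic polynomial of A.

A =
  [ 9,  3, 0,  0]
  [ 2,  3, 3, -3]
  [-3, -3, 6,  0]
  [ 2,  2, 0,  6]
x^4 - 24*x^3 + 216*x^2 - 864*x + 1296

Expanding det(x·I − A) (e.g. by cofactor expansion or by noting that A is similar to its Jordan form J, which has the same characteristic polynomial as A) gives
  χ_A(x) = x^4 - 24*x^3 + 216*x^2 - 864*x + 1296
which factors as (x - 6)^4. The eigenvalues (with algebraic multiplicities) are λ = 6 with multiplicity 4.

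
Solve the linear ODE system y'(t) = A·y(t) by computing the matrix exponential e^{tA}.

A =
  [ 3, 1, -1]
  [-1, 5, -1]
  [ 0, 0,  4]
e^{tA} =
  [-t*exp(4*t) + exp(4*t), t*exp(4*t), -t*exp(4*t)]
  [-t*exp(4*t), t*exp(4*t) + exp(4*t), -t*exp(4*t)]
  [0, 0, exp(4*t)]

Strategy: write A = P · J · P⁻¹ where J is a Jordan canonical form, so e^{tA} = P · e^{tJ} · P⁻¹, and e^{tJ} can be computed block-by-block.

A has Jordan form
J =
  [4, 1, 0]
  [0, 4, 0]
  [0, 0, 4]
(up to reordering of blocks).

Per-block formulas:
  For a 1×1 block at λ = 4: exp(t · [4]) = [e^(4t)].
  For a 2×2 Jordan block J_2(4): exp(t · J_2(4)) = e^(4t)·(I + t·N), where N is the 2×2 nilpotent shift.

After assembling e^{tJ} and conjugating by P, we get:

e^{tA} =
  [-t*exp(4*t) + exp(4*t), t*exp(4*t), -t*exp(4*t)]
  [-t*exp(4*t), t*exp(4*t) + exp(4*t), -t*exp(4*t)]
  [0, 0, exp(4*t)]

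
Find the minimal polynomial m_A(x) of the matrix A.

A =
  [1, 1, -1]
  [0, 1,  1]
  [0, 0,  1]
x^3 - 3*x^2 + 3*x - 1

The characteristic polynomial is χ_A(x) = (x - 1)^3, so the eigenvalues are known. The minimal polynomial is
  m_A(x) = Π_λ (x − λ)^{k_λ}
where k_λ is the size of the *largest* Jordan block for λ (equivalently, the smallest k with (A − λI)^k v = 0 for every generalised eigenvector v of λ).

  λ = 1: largest Jordan block has size 3, contributing (x − 1)^3

So m_A(x) = (x - 1)^3 = x^3 - 3*x^2 + 3*x - 1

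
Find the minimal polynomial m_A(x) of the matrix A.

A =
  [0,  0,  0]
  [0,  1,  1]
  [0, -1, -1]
x^2

The characteristic polynomial is χ_A(x) = x^3, so the eigenvalues are known. The minimal polynomial is
  m_A(x) = Π_λ (x − λ)^{k_λ}
where k_λ is the size of the *largest* Jordan block for λ (equivalently, the smallest k with (A − λI)^k v = 0 for every generalised eigenvector v of λ).

  λ = 0: largest Jordan block has size 2, contributing (x − 0)^2

So m_A(x) = x^2 = x^2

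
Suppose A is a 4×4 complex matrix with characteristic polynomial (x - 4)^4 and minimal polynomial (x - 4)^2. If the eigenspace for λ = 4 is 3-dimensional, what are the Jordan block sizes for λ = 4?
Block sizes for λ = 4: [2, 1, 1]

Step 1 — from the characteristic polynomial, algebraic multiplicity of λ = 4 is 4. From dim ker(A − (4)·I) = 3, there are exactly 3 Jordan blocks for λ = 4.
Step 2 — from the minimal polynomial, the factor (x − 4)^2 tells us the largest block for λ = 4 has size 2.
Step 3 — with total size 4, 3 blocks, and largest block 2, the block sizes (in nonincreasing order) are [2, 1, 1].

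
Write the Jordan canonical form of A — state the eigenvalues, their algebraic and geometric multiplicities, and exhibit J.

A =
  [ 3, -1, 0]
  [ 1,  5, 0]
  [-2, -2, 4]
J_2(4) ⊕ J_1(4)

The characteristic polynomial is
  det(x·I − A) = x^3 - 12*x^2 + 48*x - 64 = (x - 4)^3

Eigenvalues and multiplicities (the geometric multiplicity of λ is n − rank(A − λI), which equals the number of Jordan blocks for λ):
  λ = 4: algebraic multiplicity = 3, geometric multiplicity = 2

Determining the block sizes for each eigenvalue:
  λ = 4: 2 blocks summing to 3 forces exactly one block of size 2 and the rest size 1 → block sizes [2, 1]

Assembling the blocks gives a Jordan form
J =
  [4, 1, 0]
  [0, 4, 0]
  [0, 0, 4]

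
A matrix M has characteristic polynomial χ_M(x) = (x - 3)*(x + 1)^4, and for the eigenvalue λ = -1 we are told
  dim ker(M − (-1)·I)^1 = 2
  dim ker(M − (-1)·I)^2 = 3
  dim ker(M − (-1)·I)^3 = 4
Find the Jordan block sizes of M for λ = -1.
Block sizes for λ = -1: [3, 1]

From the dimensions of kernels of powers, the number of Jordan blocks of size at least j is d_j − d_{j−1} where d_j = dim ker(N^j) (with d_0 = 0). Computing the differences gives [2, 1, 1].
The number of blocks of size exactly k is (#blocks of size ≥ k) − (#blocks of size ≥ k + 1), so the partition is: 1 block(s) of size 1, 1 block(s) of size 3.
In nonincreasing order the block sizes are [3, 1].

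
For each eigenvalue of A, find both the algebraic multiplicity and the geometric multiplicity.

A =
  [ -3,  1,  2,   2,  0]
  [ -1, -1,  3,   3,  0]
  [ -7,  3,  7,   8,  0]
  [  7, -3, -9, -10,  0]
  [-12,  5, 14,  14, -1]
λ = -2: alg = 3, geom = 1; λ = -1: alg = 2, geom = 2

Step 1 — factor the characteristic polynomial to read off the algebraic multiplicities:
  χ_A(x) = (x + 1)^2*(x + 2)^3

Step 2 — compute geometric multiplicities via the rank-nullity identity g(λ) = n − rank(A − λI):
  rank(A − (-2)·I) = 4, so dim ker(A − (-2)·I) = n − 4 = 1
  rank(A − (-1)·I) = 3, so dim ker(A − (-1)·I) = n − 3 = 2

Summary:
  λ = -2: algebraic multiplicity = 3, geometric multiplicity = 1
  λ = -1: algebraic multiplicity = 2, geometric multiplicity = 2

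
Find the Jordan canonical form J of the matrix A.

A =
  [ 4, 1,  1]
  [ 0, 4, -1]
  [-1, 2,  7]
J_3(5)

The characteristic polynomial is
  det(x·I − A) = x^3 - 15*x^2 + 75*x - 125 = (x - 5)^3

Eigenvalues and multiplicities (the geometric multiplicity of λ is n − rank(A − λI), which equals the number of Jordan blocks for λ):
  λ = 5: algebraic multiplicity = 3, geometric multiplicity = 1

Determining the block sizes for each eigenvalue:
  λ = 5: one block (gm = 1), so the single block has size am = 3 → block sizes [3]

Assembling the blocks gives a Jordan form
J =
  [5, 1, 0]
  [0, 5, 1]
  [0, 0, 5]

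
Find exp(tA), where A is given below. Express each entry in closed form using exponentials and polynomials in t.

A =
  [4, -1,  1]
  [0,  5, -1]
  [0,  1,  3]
e^{tA} =
  [exp(4*t), -t*exp(4*t), t*exp(4*t)]
  [0, t*exp(4*t) + exp(4*t), -t*exp(4*t)]
  [0, t*exp(4*t), -t*exp(4*t) + exp(4*t)]

Strategy: write A = P · J · P⁻¹ where J is a Jordan canonical form, so e^{tA} = P · e^{tJ} · P⁻¹, and e^{tJ} can be computed block-by-block.

A has Jordan form
J =
  [4, 1, 0]
  [0, 4, 0]
  [0, 0, 4]
(up to reordering of blocks).

Per-block formulas:
  For a 1×1 block at λ = 4: exp(t · [4]) = [e^(4t)].
  For a 2×2 Jordan block J_2(4): exp(t · J_2(4)) = e^(4t)·(I + t·N), where N is the 2×2 nilpotent shift.

After assembling e^{tJ} and conjugating by P, we get:

e^{tA} =
  [exp(4*t), -t*exp(4*t), t*exp(4*t)]
  [0, t*exp(4*t) + exp(4*t), -t*exp(4*t)]
  [0, t*exp(4*t), -t*exp(4*t) + exp(4*t)]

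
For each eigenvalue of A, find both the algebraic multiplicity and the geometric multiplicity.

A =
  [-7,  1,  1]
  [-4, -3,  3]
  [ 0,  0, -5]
λ = -5: alg = 3, geom = 1

Step 1 — factor the characteristic polynomial to read off the algebraic multiplicities:
  χ_A(x) = (x + 5)^3

Step 2 — compute geometric multiplicities via the rank-nullity identity g(λ) = n − rank(A − λI):
  rank(A − (-5)·I) = 2, so dim ker(A − (-5)·I) = n − 2 = 1

Summary:
  λ = -5: algebraic multiplicity = 3, geometric multiplicity = 1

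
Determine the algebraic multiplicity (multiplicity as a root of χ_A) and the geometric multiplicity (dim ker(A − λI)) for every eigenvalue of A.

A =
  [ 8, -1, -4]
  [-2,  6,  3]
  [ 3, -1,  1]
λ = 5: alg = 3, geom = 1

Step 1 — factor the characteristic polynomial to read off the algebraic multiplicities:
  χ_A(x) = (x - 5)^3

Step 2 — compute geometric multiplicities via the rank-nullity identity g(λ) = n − rank(A − λI):
  rank(A − (5)·I) = 2, so dim ker(A − (5)·I) = n − 2 = 1

Summary:
  λ = 5: algebraic multiplicity = 3, geometric multiplicity = 1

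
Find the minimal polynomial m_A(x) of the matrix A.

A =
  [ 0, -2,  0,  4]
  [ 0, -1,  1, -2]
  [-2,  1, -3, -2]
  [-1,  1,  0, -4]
x^3 + 6*x^2 + 12*x + 8

The characteristic polynomial is χ_A(x) = (x + 2)^4, so the eigenvalues are known. The minimal polynomial is
  m_A(x) = Π_λ (x − λ)^{k_λ}
where k_λ is the size of the *largest* Jordan block for λ (equivalently, the smallest k with (A − λI)^k v = 0 for every generalised eigenvector v of λ).

  λ = -2: largest Jordan block has size 3, contributing (x + 2)^3

So m_A(x) = (x + 2)^3 = x^3 + 6*x^2 + 12*x + 8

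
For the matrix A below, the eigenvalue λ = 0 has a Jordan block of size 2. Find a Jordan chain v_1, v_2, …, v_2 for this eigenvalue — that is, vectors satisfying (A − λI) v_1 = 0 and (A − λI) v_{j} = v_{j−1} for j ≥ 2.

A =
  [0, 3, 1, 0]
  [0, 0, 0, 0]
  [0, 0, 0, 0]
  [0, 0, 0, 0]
A Jordan chain for λ = 0 of length 2:
v_1 = (3, 0, 0, 0)ᵀ
v_2 = (0, 1, 0, 0)ᵀ

Let N = A − (0)·I. We want v_2 with N^2 v_2 = 0 but N^1 v_2 ≠ 0; then v_{j-1} := N · v_j for j = 2, …, 2.

Pick v_2 = (0, 1, 0, 0)ᵀ.
Then v_1 = N · v_2 = (3, 0, 0, 0)ᵀ.

Sanity check: (A − (0)·I) v_1 = (0, 0, 0, 0)ᵀ = 0. ✓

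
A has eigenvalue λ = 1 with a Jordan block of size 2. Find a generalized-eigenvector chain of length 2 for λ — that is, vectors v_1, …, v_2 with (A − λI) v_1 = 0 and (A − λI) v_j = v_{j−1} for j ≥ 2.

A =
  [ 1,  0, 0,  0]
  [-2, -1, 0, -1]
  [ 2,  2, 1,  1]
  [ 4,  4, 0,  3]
A Jordan chain for λ = 1 of length 2:
v_1 = (0, -2, 2, 4)ᵀ
v_2 = (1, 0, 0, 0)ᵀ

Let N = A − (1)·I. We want v_2 with N^2 v_2 = 0 but N^1 v_2 ≠ 0; then v_{j-1} := N · v_j for j = 2, …, 2.

Pick v_2 = (1, 0, 0, 0)ᵀ.
Then v_1 = N · v_2 = (0, -2, 2, 4)ᵀ.

Sanity check: (A − (1)·I) v_1 = (0, 0, 0, 0)ᵀ = 0. ✓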